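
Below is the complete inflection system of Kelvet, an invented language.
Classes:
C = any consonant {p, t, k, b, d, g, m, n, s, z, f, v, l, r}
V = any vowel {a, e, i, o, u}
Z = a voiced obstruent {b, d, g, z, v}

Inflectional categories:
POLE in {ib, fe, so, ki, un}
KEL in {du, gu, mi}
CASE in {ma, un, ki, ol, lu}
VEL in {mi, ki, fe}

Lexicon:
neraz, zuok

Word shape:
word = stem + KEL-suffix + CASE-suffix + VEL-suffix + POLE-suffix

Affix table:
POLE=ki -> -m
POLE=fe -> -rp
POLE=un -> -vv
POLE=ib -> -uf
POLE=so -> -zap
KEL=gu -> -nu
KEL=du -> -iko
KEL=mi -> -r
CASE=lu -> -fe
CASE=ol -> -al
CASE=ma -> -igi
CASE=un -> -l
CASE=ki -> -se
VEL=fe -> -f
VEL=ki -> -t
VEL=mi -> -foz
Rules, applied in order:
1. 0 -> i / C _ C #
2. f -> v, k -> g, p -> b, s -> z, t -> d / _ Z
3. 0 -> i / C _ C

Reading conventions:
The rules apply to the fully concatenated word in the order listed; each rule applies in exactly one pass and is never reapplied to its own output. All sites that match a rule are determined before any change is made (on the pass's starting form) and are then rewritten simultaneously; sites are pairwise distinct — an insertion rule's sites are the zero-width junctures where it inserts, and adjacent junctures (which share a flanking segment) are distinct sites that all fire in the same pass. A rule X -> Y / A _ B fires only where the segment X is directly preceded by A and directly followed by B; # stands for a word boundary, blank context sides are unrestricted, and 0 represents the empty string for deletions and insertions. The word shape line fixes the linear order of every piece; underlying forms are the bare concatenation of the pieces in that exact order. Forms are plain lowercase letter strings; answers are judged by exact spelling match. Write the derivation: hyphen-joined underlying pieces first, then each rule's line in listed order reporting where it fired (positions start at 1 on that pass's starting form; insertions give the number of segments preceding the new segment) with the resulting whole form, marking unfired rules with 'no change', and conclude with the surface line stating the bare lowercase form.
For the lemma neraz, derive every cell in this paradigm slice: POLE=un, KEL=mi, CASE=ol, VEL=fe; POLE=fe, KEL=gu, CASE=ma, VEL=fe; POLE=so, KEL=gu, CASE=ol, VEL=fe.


cell POLE=un, KEL=mi, CASE=ol, VEL=fe:
underlying: neraz-r-al-f-vv
1. 0 -> i / C _ C #: inserts after position(s) 10: nerazralfviv
2. f -> v, k -> g, p -> b, s -> z, t -> d / _ Z: fires at position(s) 9: nerazralvviv
3. 0 -> i / C _ C: inserts after position(s) 5, 8, 9: neraziraliviviv
surface: neraziraliviviv

cell POLE=fe, KEL=gu, CASE=ma, VEL=fe:
underlying: neraz-nu-igi-f-rp
1. 0 -> i / C _ C #: inserts after position(s) 12: neraznuigifrip
2. f -> v, k -> g, p -> b, s -> z, t -> d / _ Z: no change
3. 0 -> i / C _ C: inserts after position(s) 5, 11: nerazinuigifirip
surface: nerazinuigifirip

cell POLE=so, KEL=gu, CASE=ol, VEL=fe:
underlying: neraz-nu-al-f-zap
1. 0 -> i / C _ C #: no change
2. f -> v, k -> g, p -> b, s -> z, t -> d / _ Z: fires at position(s) 10: neraznualvzap
3. 0 -> i / C _ C: inserts after position(s) 5, 9, 10: nerazinualivizap
surface: nerazinualivizap


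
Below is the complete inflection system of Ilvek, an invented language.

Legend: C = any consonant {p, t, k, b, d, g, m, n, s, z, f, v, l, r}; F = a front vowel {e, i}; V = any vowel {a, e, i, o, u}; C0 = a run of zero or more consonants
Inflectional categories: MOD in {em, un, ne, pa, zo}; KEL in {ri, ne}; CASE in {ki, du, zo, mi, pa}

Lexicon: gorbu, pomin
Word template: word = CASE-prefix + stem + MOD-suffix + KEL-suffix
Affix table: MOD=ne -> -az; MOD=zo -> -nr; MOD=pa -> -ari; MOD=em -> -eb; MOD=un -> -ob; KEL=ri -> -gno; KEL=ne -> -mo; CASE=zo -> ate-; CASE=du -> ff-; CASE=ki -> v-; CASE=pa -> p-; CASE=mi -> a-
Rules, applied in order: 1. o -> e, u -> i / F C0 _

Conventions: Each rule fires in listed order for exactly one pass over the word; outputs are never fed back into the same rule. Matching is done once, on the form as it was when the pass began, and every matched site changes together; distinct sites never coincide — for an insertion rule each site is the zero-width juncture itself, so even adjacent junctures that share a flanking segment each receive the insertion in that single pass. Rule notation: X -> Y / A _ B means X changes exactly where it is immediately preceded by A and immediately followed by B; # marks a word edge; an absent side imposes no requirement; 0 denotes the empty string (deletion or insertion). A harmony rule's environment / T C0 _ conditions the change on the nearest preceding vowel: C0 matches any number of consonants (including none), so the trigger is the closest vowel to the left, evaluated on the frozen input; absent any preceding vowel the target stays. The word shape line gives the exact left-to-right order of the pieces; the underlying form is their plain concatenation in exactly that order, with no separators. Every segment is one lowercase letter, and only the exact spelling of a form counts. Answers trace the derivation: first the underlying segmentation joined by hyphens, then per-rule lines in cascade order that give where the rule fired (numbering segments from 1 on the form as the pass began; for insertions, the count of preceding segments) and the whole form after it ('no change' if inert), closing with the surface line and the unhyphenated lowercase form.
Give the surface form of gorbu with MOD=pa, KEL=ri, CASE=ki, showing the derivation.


underlying: v-gorbu-ari-gno
1. o -> e, u -> i / F C0 _: fires at position(s) 12: vgorbuarigne
surface: vgorbuarigne


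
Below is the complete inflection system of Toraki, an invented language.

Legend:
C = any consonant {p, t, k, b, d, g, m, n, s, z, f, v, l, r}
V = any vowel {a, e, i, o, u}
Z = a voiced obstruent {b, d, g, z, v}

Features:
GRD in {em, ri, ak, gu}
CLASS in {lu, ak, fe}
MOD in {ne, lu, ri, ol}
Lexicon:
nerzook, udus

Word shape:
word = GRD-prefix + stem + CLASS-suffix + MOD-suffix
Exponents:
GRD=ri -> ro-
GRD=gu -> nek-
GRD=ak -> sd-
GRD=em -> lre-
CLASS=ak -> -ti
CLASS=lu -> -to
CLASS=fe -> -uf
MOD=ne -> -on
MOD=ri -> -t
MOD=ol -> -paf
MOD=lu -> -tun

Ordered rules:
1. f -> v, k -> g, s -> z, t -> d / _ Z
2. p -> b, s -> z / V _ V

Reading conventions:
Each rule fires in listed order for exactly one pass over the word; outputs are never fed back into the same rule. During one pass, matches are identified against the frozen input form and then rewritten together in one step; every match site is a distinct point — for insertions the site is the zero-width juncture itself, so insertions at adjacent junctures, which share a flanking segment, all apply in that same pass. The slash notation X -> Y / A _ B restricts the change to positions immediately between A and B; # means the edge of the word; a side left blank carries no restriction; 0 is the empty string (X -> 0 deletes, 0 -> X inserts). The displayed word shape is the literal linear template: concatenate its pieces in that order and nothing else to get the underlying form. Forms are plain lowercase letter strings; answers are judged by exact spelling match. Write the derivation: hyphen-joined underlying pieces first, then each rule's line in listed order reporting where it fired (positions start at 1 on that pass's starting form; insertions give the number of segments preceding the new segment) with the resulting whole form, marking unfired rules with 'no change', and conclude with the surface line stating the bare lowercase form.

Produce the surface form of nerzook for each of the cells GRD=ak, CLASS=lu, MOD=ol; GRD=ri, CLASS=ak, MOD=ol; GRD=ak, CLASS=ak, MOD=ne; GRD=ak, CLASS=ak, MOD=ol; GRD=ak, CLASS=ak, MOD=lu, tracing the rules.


cell GRD=ak, CLASS=lu, MOD=ol:
underlying: sd-nerzook-to-paf
1. f -> v, k -> g, s -> z, t -> d / _ Z: fires at position(s) 1: zdnerzooktopaf
2. p -> b, s -> z / V _ V: fires at position(s) 12: zdnerzooktobaf
surface: zdnerzooktobaf

cell GRD=ri, CLASS=ak, MOD=ol:
underlying: ro-nerzook-ti-paf
1. f -> v, k -> g, s -> z, t -> d / _ Z: no change
2. p -> b, s -> z / V _ V: fires at position(s) 12: ronerzooktibaf
surface: ronerzooktibaf

cell GRD=ak, CLASS=ak, MOD=ne:
underlying: sd-nerzook-ti-on
1. f -> v, k -> g, s -> z, t -> d / _ Z: fires at position(s) 1: zdnerzooktion
2. p -> b, s -> z / V _ V: no change
surface: zdnerzooktion

cell GRD=ak, CLASS=ak, MOD=ol:
underlying: sd-nerzook-ti-paf
1. f -> v, k -> g, s -> z, t -> d / _ Z: fires at position(s) 1: zdnerzooktipaf
2. p -> b, s -> z / V _ V: fires at position(s) 12: zdnerzooktibaf
surface: zdnerzooktibaf

cell GRD=ak, CLASS=ak, MOD=lu:
underlying: sd-nerzook-ti-tun
1. f -> v, k -> g, s -> z, t -> d / _ Z: fires at position(s) 1: zdnerzooktitun
2. p -> b, s -> z / V _ V: no change
surface: zdnerzooktitun


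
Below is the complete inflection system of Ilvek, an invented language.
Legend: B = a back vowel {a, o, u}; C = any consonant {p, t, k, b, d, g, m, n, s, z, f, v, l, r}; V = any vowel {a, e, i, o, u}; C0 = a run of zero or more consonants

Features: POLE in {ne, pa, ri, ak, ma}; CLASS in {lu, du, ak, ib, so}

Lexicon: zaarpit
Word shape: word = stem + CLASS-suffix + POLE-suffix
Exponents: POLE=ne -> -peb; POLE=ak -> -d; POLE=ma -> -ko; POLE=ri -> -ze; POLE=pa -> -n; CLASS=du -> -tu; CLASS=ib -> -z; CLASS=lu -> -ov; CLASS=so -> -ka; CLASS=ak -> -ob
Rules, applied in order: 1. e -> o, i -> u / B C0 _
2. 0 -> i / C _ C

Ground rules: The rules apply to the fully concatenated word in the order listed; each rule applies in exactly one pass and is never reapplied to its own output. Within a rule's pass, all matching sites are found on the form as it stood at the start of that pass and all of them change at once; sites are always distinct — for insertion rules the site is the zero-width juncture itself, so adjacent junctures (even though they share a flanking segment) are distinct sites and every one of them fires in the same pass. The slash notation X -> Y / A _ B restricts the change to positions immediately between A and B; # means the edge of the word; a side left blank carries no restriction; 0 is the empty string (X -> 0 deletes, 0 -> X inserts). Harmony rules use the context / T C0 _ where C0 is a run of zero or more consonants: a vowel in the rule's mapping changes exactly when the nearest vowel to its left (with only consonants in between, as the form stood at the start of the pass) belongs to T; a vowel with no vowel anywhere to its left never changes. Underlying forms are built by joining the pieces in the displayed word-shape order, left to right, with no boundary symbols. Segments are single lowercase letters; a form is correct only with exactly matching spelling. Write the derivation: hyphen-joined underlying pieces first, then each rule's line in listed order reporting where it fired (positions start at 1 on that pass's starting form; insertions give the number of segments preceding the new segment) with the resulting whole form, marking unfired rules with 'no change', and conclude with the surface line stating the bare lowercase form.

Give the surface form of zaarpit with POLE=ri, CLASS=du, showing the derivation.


underlying: zaarpit-tu-ze
1. e -> o, i -> u / B C0 _: fires at position(s) 6, 11: zaarputtuzo
2. 0 -> i / C _ C: inserts after position(s) 4, 7: zaariputituzo
surface: zaariputituzo


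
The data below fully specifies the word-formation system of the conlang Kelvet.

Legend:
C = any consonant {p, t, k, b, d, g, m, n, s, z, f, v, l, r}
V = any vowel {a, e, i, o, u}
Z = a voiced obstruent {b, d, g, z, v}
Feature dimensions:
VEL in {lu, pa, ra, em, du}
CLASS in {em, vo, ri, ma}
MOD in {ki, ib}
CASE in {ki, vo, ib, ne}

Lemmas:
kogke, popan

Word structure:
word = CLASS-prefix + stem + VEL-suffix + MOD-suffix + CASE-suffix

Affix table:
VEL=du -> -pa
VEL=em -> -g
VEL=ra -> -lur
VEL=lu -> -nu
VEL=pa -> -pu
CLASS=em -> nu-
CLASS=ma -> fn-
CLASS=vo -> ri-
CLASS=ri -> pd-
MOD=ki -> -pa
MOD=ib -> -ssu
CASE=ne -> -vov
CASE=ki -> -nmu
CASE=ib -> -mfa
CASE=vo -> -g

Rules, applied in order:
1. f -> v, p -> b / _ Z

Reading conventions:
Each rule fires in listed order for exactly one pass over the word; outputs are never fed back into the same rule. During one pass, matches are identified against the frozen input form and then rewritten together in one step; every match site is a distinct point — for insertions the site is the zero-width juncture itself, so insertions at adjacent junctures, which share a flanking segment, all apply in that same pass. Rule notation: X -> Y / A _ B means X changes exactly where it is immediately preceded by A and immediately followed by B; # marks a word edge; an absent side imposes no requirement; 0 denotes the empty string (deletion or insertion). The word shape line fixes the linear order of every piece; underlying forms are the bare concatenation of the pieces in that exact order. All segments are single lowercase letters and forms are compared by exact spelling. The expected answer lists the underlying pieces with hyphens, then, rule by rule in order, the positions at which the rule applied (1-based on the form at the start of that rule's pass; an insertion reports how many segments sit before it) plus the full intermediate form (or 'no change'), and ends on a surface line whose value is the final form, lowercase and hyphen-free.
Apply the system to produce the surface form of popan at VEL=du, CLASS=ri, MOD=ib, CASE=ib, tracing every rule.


underlying: pd-popan-pa-ssu-mfa
1. f -> v, p -> b / _ Z: fires at position(s) 1: bdpopanpassumfa
surface: bdpopanpassumfa


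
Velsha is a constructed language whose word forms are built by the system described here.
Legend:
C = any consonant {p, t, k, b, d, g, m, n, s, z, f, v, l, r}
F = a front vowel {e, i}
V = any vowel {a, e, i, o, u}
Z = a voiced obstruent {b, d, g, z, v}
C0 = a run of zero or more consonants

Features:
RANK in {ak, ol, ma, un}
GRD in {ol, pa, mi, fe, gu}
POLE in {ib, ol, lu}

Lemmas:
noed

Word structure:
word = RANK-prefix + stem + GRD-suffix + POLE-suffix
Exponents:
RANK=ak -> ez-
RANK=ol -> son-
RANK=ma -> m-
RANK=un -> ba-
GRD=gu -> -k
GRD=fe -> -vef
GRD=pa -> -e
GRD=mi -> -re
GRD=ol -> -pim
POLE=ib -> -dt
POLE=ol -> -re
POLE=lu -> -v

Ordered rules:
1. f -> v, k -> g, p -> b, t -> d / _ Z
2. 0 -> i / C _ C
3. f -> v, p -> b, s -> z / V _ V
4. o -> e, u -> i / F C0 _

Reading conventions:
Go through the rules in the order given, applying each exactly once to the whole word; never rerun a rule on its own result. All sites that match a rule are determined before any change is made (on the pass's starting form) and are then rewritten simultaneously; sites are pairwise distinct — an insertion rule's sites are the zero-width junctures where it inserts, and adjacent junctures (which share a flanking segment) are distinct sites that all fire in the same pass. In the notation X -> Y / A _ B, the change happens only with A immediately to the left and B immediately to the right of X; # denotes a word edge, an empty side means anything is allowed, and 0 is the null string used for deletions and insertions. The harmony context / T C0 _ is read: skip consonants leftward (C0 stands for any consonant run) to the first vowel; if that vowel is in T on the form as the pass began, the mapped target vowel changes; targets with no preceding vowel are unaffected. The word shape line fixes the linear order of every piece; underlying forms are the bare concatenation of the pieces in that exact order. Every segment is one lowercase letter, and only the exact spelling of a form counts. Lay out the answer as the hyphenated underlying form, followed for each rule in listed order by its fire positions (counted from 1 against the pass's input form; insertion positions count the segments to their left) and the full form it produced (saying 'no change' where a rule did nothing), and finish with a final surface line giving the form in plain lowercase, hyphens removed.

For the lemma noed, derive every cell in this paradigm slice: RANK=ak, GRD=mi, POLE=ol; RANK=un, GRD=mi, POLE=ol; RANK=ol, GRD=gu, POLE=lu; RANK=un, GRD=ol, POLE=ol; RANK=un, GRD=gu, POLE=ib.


cell RANK=ak, GRD=mi, POLE=ol:
underlying: ez-noed-re-re
1. f -> v, k -> g, p -> b, t -> d / _ Z: no change
2. 0 -> i / C _ C: inserts after position(s) 2, 6: ezinoedirere
3. f -> v, p -> b, s -> z / V _ V: no change
4. o -> e, u -> i / F C0 _: fires at position(s) 5: ezineedirere
surface: ezineedirere

cell RANK=un, GRD=mi, POLE=ol:
underlying: ba-noed-re-re
1. f -> v, k -> g, p -> b, t -> d / _ Z: no change
2. 0 -> i / C _ C: inserts after position(s) 6: banoedirere
3. f -> v, p -> b, s -> z / V _ V: no change
4. o -> e, u -> i / F C0 _: no change
surface: banoedirere

cell RANK=ol, GRD=gu, POLE=lu:
underlying: son-noed-k-v
1. f -> v, k -> g, p -> b, t -> d / _ Z: fires at position(s) 8: sonnoedgv
2. 0 -> i / C _ C: inserts after position(s) 3, 7, 8: soninoedigiv
3. f -> v, p -> b, s -> z / V _ V: no change
4. o -> e, u -> i / F C0 _: fires at position(s) 6: sonineedigiv
surface: sonineedigiv

cell RANK=un, GRD=ol, POLE=ol:
underlying: ba-noed-pim-re
1. f -> v, k -> g, p -> b, t -> d / _ Z: no change
2. 0 -> i / C _ C: inserts after position(s) 6, 9: banoedipimire
3. f -> v, p -> b, s -> z / V _ V: fires at position(s) 8: banoedibimire
4. o -> e, u -> i / F C0 _: no change
surface: banoedibimire

cell RANK=un, GRD=gu, POLE=ib:
underlying: ba-noed-k-dt
1. f -> v, k -> g, p -> b, t -> d / _ Z: fires at position(s) 7: banoedgdt
2. 0 -> i / C _ C: inserts after position(s) 6, 7, 8: banoedigidit
3. f -> v, p -> b, s -> z / V _ V: no change
4. o -> e, u -> i / F C0 _: no change
surface: banoedigidit


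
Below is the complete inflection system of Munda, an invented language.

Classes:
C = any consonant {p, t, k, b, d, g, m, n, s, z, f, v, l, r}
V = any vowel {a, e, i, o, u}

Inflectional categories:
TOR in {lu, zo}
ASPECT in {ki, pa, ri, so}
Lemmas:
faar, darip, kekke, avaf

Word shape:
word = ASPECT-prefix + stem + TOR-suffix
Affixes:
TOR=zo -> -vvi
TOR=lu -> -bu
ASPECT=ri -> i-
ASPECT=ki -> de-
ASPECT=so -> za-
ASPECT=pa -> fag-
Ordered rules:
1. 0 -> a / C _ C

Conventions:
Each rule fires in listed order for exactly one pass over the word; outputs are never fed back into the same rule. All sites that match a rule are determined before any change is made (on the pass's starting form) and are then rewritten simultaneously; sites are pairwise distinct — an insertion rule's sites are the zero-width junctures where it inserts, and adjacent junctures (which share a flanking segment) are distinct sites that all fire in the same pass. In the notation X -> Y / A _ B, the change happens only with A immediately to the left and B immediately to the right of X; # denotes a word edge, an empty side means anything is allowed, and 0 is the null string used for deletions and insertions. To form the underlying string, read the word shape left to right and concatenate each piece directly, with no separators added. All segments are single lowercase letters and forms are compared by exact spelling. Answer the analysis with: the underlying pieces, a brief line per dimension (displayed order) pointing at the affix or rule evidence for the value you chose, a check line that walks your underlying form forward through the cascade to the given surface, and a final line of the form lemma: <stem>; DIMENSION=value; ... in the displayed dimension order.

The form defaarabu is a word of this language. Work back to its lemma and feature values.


underlying: de-faar-bu
TOR=lu - signalled by the affix -bu
ASPECT=ki - signalled by the affix de-
check: defaarbu -> defaarabu
lemma: faar; TOR=lu; ASPECT=ki


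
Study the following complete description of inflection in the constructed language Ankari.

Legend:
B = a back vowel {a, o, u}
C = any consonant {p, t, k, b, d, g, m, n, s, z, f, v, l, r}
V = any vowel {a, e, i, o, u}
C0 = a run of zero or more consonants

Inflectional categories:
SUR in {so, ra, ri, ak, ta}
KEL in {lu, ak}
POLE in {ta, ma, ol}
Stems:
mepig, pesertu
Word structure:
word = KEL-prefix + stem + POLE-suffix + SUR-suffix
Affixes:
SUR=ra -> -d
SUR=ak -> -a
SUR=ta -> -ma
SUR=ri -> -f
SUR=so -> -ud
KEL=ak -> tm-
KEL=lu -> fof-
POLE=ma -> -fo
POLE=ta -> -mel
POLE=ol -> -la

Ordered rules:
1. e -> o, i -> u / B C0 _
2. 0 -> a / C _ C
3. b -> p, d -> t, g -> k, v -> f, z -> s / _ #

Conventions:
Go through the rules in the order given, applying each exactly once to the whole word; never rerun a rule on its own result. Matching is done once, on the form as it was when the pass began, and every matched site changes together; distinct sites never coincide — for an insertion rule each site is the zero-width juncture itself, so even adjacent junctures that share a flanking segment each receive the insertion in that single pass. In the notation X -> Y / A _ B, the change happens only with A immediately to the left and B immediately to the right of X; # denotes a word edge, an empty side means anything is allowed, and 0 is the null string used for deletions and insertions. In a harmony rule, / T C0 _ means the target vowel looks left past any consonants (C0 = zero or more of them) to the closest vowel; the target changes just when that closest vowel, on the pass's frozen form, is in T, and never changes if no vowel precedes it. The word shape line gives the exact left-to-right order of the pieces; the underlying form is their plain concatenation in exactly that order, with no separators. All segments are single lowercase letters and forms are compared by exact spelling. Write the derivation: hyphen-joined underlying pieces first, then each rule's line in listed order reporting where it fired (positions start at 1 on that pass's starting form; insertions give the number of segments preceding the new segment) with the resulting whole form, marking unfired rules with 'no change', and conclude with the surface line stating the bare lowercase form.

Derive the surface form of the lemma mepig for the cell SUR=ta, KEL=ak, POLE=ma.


underlying: tm-mepig-fo-ma
1. e -> o, i -> u / B C0 _: no change
2. 0 -> a / C _ C: inserts after position(s) 1, 2, 7: tamamepigafoma
3. b -> p, d -> t, g -> k, v -> f, z -> s / _ #: no change
surface: tamamepigafoma


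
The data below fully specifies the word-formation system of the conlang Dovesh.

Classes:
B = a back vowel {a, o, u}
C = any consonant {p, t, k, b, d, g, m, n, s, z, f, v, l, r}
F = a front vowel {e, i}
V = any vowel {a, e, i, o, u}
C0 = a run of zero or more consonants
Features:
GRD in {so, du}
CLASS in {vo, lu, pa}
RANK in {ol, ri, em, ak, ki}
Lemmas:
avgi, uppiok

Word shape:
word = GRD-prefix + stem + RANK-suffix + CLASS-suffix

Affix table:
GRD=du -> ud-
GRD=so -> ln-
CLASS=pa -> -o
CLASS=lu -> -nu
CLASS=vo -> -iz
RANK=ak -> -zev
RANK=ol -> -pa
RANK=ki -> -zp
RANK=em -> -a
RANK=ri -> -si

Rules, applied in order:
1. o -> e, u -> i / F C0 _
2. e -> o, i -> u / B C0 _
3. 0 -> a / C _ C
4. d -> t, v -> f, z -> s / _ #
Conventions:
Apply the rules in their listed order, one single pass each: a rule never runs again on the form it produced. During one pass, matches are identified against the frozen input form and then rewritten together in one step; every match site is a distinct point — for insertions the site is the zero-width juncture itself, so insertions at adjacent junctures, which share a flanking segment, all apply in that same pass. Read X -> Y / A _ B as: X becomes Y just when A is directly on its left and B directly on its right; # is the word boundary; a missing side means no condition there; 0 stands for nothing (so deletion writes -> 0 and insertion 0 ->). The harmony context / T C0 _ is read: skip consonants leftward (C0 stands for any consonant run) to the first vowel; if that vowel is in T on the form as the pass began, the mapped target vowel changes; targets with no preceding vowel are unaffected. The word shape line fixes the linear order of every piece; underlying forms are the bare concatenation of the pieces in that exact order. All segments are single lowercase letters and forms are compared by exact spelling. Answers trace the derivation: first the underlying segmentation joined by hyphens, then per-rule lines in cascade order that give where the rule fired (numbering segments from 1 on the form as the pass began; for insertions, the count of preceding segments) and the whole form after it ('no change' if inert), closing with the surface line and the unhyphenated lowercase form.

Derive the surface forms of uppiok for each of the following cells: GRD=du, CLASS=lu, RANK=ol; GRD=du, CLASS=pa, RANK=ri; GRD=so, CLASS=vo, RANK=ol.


cell GRD=du, CLASS=lu, RANK=ol:
underlying: ud-uppiok-pa-nu
1. o -> e, u -> i / F C0 _: fires at position(s) 7: uduppiekpanu
2. e -> o, i -> u / B C0 _: fires at position(s) 6: uduppuekpanu
3. 0 -> a / C _ C: inserts after position(s) 4, 8: udupapuekapanu
4. d -> t, v -> f, z -> s / _ #: no change
surface: udupapuekapanu

cell GRD=du, CLASS=pa, RANK=ri:
underlying: ud-uppiok-si-o
1. o -> e, u -> i / F C0 _: fires at position(s) 7, 11: uduppieksie
2. e -> o, i -> u / B C0 _: fires at position(s) 6: uduppueksie
3. 0 -> a / C _ C: inserts after position(s) 4, 8: udupapuekasie
4. d -> t, v -> f, z -> s / _ #: no change
surface: udupapuekasie

cell GRD=so, CLASS=vo, RANK=ol:
underlying: ln-uppiok-pa-iz
1. o -> e, u -> i / F C0 _: fires at position(s) 7: lnuppiekpaiz
2. e -> o, i -> u / B C0 _: fires at position(s) 6, 11: lnuppuekpauz
3. 0 -> a / C _ C: inserts after position(s) 1, 4, 8: lanupapuekapauz
4. d -> t, v -> f, z -> s / _ #: fires at position(s) 15: lanupapuekapaus
surface: lanupapuekapaus


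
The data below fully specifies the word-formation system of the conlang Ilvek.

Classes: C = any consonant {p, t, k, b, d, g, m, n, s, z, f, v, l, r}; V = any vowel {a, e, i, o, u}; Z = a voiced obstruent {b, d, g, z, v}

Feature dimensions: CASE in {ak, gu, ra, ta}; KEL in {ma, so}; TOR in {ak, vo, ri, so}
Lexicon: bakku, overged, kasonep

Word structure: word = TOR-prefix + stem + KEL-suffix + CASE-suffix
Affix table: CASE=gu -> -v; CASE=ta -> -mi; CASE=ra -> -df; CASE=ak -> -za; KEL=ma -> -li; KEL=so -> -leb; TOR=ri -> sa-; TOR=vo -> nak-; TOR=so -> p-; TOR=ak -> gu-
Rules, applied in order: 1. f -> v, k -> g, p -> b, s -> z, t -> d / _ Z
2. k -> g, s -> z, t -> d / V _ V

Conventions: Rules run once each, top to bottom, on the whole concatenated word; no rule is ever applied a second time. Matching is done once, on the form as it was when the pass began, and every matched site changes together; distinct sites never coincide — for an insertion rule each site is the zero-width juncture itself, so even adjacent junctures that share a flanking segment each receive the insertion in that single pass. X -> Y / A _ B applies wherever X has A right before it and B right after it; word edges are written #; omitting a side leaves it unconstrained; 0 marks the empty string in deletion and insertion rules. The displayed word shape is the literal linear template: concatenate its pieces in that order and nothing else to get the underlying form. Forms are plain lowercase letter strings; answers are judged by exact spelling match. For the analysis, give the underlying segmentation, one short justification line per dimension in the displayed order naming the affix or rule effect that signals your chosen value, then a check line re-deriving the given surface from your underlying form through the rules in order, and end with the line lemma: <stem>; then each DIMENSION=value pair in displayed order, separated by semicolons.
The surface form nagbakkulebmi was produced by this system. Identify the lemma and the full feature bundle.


underlying: nak-bakku-leb-mi
CASE=ta - signalled by the affix -mi
KEL=so - signalled by the affix -leb
TOR=vo - signalled by the affix nak-
check: nakbakkulebmi -> nagbakkulebmi -> nagbakkulebmi
lemma: bakku; CASE=ta; KEL=so; TOR=vo


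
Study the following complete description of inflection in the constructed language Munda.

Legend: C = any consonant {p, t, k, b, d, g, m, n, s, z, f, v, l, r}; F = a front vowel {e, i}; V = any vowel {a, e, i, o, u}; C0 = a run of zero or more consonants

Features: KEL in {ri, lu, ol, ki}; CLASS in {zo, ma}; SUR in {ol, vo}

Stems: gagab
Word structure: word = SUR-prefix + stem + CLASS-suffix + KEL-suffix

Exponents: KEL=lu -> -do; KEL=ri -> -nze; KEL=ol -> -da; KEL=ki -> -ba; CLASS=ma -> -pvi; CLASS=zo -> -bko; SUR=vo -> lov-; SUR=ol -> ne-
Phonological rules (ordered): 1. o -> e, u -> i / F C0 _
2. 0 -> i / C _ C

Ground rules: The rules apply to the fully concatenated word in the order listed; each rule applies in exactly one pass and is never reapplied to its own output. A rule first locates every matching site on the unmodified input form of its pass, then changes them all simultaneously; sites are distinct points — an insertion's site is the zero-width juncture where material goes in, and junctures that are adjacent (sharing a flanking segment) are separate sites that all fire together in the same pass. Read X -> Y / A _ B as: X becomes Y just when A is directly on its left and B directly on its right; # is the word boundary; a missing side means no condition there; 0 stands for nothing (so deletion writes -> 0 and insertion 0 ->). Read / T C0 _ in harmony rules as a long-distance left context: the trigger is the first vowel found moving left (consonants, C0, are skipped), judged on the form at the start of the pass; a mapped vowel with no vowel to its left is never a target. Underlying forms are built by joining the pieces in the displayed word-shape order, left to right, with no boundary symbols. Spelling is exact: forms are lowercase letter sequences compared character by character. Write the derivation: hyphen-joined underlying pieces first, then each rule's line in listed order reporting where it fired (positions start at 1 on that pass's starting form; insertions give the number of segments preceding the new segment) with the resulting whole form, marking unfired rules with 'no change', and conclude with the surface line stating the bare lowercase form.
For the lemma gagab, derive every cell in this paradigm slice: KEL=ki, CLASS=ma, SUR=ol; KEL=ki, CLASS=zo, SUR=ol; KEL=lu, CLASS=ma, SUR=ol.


cell KEL=ki, CLASS=ma, SUR=ol:
underlying: ne-gagab-pvi-ba
1. o -> e, u -> i / F C0 _: no change
2. 0 -> i / C _ C: inserts after position(s) 7, 8: negagabipiviba
surface: negagabipiviba

cell KEL=ki, CLASS=zo, SUR=ol:
underlying: ne-gagab-bko-ba
1. o -> e, u -> i / F C0 _: no change
2. 0 -> i / C _ C: inserts after position(s) 7, 8: negagabibikoba
surface: negagabibikoba

cell KEL=lu, CLASS=ma, SUR=ol:
underlying: ne-gagab-pvi-do
1. o -> e, u -> i / F C0 _: fires at position(s) 12: negagabpvide
2. 0 -> i / C _ C: inserts after position(s) 7, 8: negagabipivide
surface: negagabipivide


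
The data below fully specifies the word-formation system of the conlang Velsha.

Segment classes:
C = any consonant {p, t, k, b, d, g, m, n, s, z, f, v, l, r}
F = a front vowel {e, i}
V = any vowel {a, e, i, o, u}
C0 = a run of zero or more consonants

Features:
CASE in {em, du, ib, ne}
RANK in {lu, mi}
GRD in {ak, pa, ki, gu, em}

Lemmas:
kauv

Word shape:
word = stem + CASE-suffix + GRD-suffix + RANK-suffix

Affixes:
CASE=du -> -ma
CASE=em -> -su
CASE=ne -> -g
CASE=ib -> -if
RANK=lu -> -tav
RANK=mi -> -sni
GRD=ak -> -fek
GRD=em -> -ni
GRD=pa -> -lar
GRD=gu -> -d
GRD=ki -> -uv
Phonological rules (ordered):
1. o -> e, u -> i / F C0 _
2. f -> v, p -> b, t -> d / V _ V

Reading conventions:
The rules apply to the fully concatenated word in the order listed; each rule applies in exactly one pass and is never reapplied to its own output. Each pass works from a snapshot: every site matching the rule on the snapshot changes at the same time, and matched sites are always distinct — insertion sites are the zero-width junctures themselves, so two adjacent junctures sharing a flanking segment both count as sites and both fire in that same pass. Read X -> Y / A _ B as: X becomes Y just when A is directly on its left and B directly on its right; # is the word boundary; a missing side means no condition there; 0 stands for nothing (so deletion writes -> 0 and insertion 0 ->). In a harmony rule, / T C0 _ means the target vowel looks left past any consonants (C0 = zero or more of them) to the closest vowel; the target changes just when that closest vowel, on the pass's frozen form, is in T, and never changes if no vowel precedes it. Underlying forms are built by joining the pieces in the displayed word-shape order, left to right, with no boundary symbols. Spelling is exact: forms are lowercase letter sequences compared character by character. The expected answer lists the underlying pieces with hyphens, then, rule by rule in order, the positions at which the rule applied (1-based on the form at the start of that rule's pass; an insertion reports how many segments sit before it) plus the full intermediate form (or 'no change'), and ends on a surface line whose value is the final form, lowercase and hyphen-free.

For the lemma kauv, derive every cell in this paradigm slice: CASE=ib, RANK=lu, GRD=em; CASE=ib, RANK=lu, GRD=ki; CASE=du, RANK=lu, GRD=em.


cell CASE=ib, RANK=lu, GRD=em:
underlying: kauv-if-ni-tav
1. o -> e, u -> i / F C0 _: no change
2. f -> v, p -> b, t -> d / V _ V: fires at position(s) 9: kauvifnidav
surface: kauvifnidav

cell CASE=ib, RANK=lu, GRD=ki:
underlying: kauv-if-uv-tav
1. o -> e, u -> i / F C0 _: fires at position(s) 7: kauvifivtav
2. f -> v, p -> b, t -> d / V _ V: fires at position(s) 6: kauvivivtav
surface: kauvivivtav

cell CASE=du, RANK=lu, GRD=em:
underlying: kauv-ma-ni-tav
1. o -> e, u -> i / F C0 _: no change
2. f -> v, p -> b, t -> d / V _ V: fires at position(s) 9: kauvmanidav
surface: kauvmanidav


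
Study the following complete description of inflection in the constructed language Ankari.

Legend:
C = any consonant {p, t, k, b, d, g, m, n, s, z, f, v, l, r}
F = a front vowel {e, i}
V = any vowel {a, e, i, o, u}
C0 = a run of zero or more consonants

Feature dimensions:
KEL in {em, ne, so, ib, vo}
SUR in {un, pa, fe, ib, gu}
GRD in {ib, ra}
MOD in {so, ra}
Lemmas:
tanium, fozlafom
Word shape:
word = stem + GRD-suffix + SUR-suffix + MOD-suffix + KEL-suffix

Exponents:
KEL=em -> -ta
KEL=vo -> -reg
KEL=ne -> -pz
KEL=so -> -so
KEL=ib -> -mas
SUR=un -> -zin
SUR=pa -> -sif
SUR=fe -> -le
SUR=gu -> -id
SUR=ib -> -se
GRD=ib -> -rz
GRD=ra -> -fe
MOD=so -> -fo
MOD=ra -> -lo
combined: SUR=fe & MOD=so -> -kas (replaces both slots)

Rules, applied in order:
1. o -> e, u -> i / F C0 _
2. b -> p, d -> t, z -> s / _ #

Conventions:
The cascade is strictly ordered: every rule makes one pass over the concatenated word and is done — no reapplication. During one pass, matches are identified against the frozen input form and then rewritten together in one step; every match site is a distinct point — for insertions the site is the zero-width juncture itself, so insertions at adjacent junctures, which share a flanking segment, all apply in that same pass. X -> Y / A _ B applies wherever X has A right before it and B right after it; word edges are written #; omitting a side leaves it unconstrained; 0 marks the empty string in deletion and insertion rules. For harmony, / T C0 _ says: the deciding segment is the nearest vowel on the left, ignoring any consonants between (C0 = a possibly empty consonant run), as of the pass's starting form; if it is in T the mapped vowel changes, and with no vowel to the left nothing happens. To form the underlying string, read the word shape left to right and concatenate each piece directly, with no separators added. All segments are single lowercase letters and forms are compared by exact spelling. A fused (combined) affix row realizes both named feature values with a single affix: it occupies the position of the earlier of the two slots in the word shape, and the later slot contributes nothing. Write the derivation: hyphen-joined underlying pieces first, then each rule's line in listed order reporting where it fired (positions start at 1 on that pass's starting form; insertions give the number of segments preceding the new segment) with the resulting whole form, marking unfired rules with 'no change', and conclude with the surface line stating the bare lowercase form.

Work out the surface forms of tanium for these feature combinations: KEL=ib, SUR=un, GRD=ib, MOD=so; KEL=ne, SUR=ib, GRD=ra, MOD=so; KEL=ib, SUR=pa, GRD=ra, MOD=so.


cell KEL=ib, SUR=un, GRD=ib, MOD=so:
underlying: tanium-rz-zin-fo-mas
1. o -> e, u -> i / F C0 _: fires at position(s) 5, 13: taniimrzzinfemas
2. b -> p, d -> t, z -> s / _ #: no change
surface: taniimrzzinfemas

cell KEL=ne, SUR=ib, GRD=ra, MOD=so:
underlying: tanium-fe-se-fo-pz
1. o -> e, u -> i / F C0 _: fires at position(s) 5, 12: taniimfesefepz
2. b -> p, d -> t, z -> s / _ #: fires at position(s) 14: taniimfesefeps
surface: taniimfesefeps

cell KEL=ib, SUR=pa, GRD=ra, MOD=so:
underlying: tanium-fe-sif-fo-mas
1. o -> e, u -> i / F C0 _: fires at position(s) 5, 13: taniimfesiffemas
2. b -> p, d -> t, z -> s / _ #: no change
surface: taniimfesiffemas


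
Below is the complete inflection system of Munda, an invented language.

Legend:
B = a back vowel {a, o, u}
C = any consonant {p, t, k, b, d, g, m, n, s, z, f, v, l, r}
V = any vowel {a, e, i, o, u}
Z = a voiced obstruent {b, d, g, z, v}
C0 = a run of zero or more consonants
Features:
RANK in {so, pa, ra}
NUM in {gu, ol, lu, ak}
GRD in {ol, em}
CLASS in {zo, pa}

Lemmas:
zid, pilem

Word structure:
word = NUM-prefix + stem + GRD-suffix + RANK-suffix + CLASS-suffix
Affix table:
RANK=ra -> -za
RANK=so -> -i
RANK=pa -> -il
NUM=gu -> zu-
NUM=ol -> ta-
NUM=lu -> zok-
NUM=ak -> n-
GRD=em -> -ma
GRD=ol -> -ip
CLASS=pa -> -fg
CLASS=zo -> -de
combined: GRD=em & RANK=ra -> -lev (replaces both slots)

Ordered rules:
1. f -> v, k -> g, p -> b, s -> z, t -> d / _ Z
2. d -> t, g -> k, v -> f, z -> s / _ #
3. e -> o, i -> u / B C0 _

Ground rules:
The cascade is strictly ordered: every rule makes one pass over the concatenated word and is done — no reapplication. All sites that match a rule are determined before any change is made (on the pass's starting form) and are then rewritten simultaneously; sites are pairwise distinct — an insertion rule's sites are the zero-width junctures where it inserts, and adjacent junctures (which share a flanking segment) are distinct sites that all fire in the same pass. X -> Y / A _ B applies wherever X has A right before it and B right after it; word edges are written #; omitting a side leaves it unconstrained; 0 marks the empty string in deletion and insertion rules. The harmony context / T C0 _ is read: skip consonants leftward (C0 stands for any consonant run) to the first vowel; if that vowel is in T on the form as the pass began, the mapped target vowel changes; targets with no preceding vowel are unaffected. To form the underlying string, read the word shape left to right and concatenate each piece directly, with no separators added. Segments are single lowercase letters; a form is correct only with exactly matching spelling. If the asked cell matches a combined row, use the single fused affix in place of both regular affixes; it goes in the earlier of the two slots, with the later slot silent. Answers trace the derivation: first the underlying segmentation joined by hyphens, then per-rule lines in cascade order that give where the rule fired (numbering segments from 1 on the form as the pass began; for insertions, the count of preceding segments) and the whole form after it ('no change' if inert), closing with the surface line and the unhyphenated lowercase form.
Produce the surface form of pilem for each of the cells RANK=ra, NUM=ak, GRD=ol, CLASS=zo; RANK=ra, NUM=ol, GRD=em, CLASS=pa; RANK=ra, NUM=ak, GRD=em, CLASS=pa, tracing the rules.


cell RANK=ra, NUM=ak, GRD=ol, CLASS=zo:
underlying: n-pilem-ip-za-de
1. f -> v, k -> g, p -> b, s -> z, t -> d / _ Z: fires at position(s) 8: npilemibzade
2. d -> t, g -> k, v -> f, z -> s / _ #: no change
3. e -> o, i -> u / B C0 _: fires at position(s) 12: npilemibzado
surface: npilemibzado

cell RANK=ra, NUM=ol, GRD=em, CLASS=pa:
underlying: ta-pilem-lev-fg
1. f -> v, k -> g, p -> b, s -> z, t -> d / _ Z: fires at position(s) 11: tapilemlevvg
2. d -> t, g -> k, v -> f, z -> s / _ #: fires at position(s) 12: tapilemlevvk
3. e -> o, i -> u / B C0 _: fires at position(s) 4: tapulemlevvk
surface: tapulemlevvk

cell RANK=ra, NUM=ak, GRD=em, CLASS=pa:
underlying: n-pilem-lev-fg
1. f -> v, k -> g, p -> b, s -> z, t -> d / _ Z: fires at position(s) 10: npilemlevvg
2. d -> t, g -> k, v -> f, z -> s / _ #: fires at position(s) 11: npilemlevvk
3. e -> o, i -> u / B C0 _: no change
surface: npilemlevvk
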